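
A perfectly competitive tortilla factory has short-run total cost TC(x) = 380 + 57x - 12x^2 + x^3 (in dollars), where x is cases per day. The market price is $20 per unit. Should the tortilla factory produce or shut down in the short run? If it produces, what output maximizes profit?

Shut down

From TC, MC = TC'(x) = 57 - 24x + 3x^2 and AVC = VC/x = 57 - 12x + x^2.
AVC is minimized where dAVC/dx = -12 + 2x = 0, at x = 6; min AVC = 57 - 12·6 + 6^2 = $21.
Since P = $20 < min AVC = $21, price fails to cover variable cost at any output.
Shutting down limits the loss to fixed cost, $380.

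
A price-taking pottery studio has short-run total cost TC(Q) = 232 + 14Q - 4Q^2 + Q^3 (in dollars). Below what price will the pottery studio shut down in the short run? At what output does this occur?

$10 per unit, at Q = 2

The firm shuts down when price falls below the minimum of average variable cost. AVC = VC/Q = 14 - 4Q + Q^2.
dAVC/dQ = -4 + 2Q = 0 gives Q = 2. min AVC = 14 - 4·2 + 2^2 = 10.
For P < $10 the firm produces nothing.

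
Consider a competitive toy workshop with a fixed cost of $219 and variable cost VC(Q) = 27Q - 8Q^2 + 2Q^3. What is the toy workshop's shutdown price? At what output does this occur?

Short-run supply begins at min AVC. From VC = 27Q - 8Q^2 + 2Q^3, AVC = 27 - 8Q + 2Q^2.
At the minimum of AVC, MC = AVC. MC = 27 - 16Q + 6Q^2; setting MC = AVC gives 4Q^2 - 8Q = 0, so Q = 2. min AVC = 19.
So the shutdown price is $19.

$19 per unit, at Q = 2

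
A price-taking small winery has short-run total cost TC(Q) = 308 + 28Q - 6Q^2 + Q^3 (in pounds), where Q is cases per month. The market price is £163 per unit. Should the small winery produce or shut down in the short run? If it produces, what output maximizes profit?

Variable cost is VC = 28Q - 6Q^2 + Q^3, so AVC = VC/Q = 28 - 6Q + Q^2 and MC = dTC/dQ = 28 - 12Q + 3Q^2.
The AVC parabola has its vertex at Q = 6/2 = 3, where AVC = 28 - 6·3 + 3^2 = £19.
Because £163 ≥ £19, revenue can cover variable cost; the firm operates.
P = MC gives -135 - 12Q + 3Q^2 = 0, with roots -5 and 9. Take the larger (rising MC): Q* = 9.
Check: AVC at Q = 9 is £55 ≤ P, so revenue covers variable cost.
Profit = P·Q − TC = 163·9 − 803 = £664.

Produce at Q = 9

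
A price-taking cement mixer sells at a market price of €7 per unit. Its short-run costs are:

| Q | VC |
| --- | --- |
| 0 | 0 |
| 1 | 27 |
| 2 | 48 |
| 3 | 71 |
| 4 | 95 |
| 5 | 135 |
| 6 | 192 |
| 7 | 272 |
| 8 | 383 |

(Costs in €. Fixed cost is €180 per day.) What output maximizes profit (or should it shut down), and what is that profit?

Q = 0 (shut down); profit = -€180

Compute π = P·Q − TC at each output: Q=0: -180; Q=1: -200; Q=2: -214; Q=3: -230; Q=4: -247; Q=5: -280; Q=6: -330; Q=7: -403; Q=8: -507.
Profit is highest at Q = 0. Equivalently, the lowest AVC in the table is 71/3 ≈ €23.67 at Q = 3, and P = €7 falls below it — price never covers variable cost, so the firm shuts down and loses only its fixed cost.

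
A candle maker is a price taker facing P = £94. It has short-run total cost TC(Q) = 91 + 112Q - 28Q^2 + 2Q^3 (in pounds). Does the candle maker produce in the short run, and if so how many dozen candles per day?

Produce at Q = 9

Variable cost is VC = 112Q - 28Q^2 + 2Q^3, so AVC = VC/Q = 112 - 28Q + 2Q^2 and MC = dTC/dQ = 112 - 56Q + 6Q^2.
AVC hits its minimum where MC = AVC, at Q = 7, giving min AVC = 112 - 28·7 + 2·7^2 = £14.
Since P = £94 ≥ min AVC = £14, price covers variable cost and the firm should produce.
Set P = MC: 94 = 112 - 56Q + 6Q^2 → 18 - 56Q + 6Q^2 = 0. The roots are Q = 1/3 and Q = 9; the profit-maximizing output is on the rising part of MC, so Q* = 9.
Check: AVC at Q = 9 is £22 ≤ P, so revenue covers variable cost.
Profit = P·Q − TC = 94·9 − 289 = £557.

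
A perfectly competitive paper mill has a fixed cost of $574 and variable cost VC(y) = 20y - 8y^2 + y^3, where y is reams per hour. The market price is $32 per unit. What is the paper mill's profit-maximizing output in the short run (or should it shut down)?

From TC, MC = TC'(y) = 20 - 16y + 3y^2 and AVC = VC/y = 20 - 8y + y^2.
The AVC parabola has its vertex at y = 8/2 = 4, where AVC = 20 - 8·4 + 4^2 = $4.
P = $32 exceeds min AVC = $4, so the firm stays open.
P = MC gives -12 - 16y + 3y^2 = 0, with roots -2/3 and 6. Take the larger (rising MC): y* = 6.
Check: AVC at y = 6 is $8 ≤ P, so revenue covers variable cost.
Profit = P·y − TC = 32·6 − 622 = -$430, a loss, but smaller than the $574 fixed cost the firm would lose by shutting down.

Produce at y = 6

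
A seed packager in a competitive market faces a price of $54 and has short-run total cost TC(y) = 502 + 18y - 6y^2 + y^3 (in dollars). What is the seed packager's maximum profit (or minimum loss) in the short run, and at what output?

AVC = 18 - 6y + y^2; min AVC = $9 at y = 3. Since P = $54 ≥ min AVC, the firm produces.
MC = 18 - 12y + 3y^2. Setting P = MC and taking the root on the rising branch gives y* = 6.
TR = 54·6 = 324. TC = 502 + 108 = 610. Profit = 324 − 610 = -$286.
Shutting down would mean losing the fixed cost of $502, so operating at a loss of $286 is better by $216.

Profit = -$286 at y = 6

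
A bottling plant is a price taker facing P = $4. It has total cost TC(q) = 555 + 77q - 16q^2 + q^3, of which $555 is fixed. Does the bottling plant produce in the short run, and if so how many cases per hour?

Shut down

From TC, MC = TC'(q) = 77 - 32q + 3q^2 and AVC = VC/q = 77 - 16q + q^2.
AVC is minimized where dAVC/dq = -16 + 2q = 0, at q = 8; min AVC = 77 - 16·8 + 8^2 = $13.
P = $4 lies below min AVC = $13; no output level covers variable cost.
Best response: produce nothing and absorb the $555 fixed cost.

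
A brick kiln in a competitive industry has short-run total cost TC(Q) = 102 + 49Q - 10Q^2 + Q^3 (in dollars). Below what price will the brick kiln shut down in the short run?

The shutdown price is the minimum of AVC. VC = 49Q - 10Q^2 + Q^3, so AVC = 49 - 10Q + Q^2.
At the minimum of AVC, MC = AVC. MC = 49 - 20Q + 3Q^2; setting MC = AVC gives 2Q^2 - 10Q = 0, so Q = 5. min AVC = 24.
The firm shuts down for any P below $24.

$24 per unit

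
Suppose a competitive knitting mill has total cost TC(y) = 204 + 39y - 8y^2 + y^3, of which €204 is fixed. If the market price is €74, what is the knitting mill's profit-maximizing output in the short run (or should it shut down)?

Strip out fixed cost: VC = 39y - 8y^2 + y^3. Then AVC = 39 - 8y + y^2 and MC = 39 - 16y + 3y^2.
The AVC parabola has its vertex at y = 8/2 = 4, where AVC = 39 - 8·4 + 4^2 = €23.
Because €74 ≥ €23, revenue can cover variable cost; the firm operates.
Solving P = MC: -35 - 16y + 3y^2 = 0 ⇒ y = -5/3 or 7. On the upward-sloping branch, y* = 7.
Check: AVC at y = 7 is €32 ≤ P, so revenue covers variable cost.
Profit = P·y − TC = 74·7 − 428 = €90.

Produce at y = 7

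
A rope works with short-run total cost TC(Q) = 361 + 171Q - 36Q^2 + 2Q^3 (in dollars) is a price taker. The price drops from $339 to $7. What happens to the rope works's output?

Output falls from 14 to 0 (the firm shuts down)

MC = 171 - 72Q + 6Q^2; the shutdown threshold is min AVC = $9 (at Q = 9).
At P = $339 ≥ min AVC, set P = MC on the rising branch: Q = 14.
At P = $7 < min AVC = $9, price no longer covers variable cost at any output, so the firm shuts down: Q = 0.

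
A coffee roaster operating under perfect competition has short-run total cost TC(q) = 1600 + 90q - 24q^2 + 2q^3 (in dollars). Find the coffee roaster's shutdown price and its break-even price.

Shutdown price = min AVC. AVC = 90 - 24q + 2q^2, with vertex at q = 6 and minimum $18.
ATC = 1600/q + 90 - 24q + 2q^2. Setting dATC/dq = −1600/q^2 − 24 + 4q = 0 gives q = 10 (since 4·10^3 − 24·10^2 = 1600).
min ATC = 1600/10 + 90 − 24·10 + 2·10^2 = $210. That is the break-even price.
Between these two prices the firm operates at a loss; above $210 it earns a profit.

Shutdown price = $18; break-even price = $210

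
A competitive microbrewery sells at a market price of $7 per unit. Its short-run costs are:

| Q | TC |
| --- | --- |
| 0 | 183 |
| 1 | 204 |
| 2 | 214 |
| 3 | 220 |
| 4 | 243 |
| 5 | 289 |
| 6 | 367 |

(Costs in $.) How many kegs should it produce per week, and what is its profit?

Q = 0 (shut down); profit = -$183

Tabulate TR − TC: Q=0: -183; Q=1: -197; Q=2: -200; Q=3: -199; Q=4: -215; Q=5: -254; Q=6: -325.
Profit is highest at Q = 0. Equivalently, the lowest AVC in the table is 37/3 ≈ $12.33 at Q = 3, and P = $7 falls below it — price never covers variable cost, so the firm shuts down and loses only its fixed cost.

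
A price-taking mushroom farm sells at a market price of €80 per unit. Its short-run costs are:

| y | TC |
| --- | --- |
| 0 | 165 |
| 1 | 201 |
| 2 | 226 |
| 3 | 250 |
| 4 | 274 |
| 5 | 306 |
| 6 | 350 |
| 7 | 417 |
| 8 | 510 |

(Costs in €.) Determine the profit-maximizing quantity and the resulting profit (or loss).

Compute π = P·y − TC at each output: y=0: -165; y=1: -121; y=2: -66; y=3: -10; y=4: 46; y=5: 94; y=6: 130; y=7: 143; y=8: 130.
Profit is maximized at y = 7. AVC there is 252/7 = €36 ≤ P, so producing beats shutting down (which would give -€165).

y = 7; profit = €143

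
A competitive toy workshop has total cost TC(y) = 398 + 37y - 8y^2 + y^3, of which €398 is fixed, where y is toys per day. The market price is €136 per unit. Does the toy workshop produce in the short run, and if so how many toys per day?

Produce at y = 9

Strip out fixed cost: VC = 37y - 8y^2 + y^3. Then AVC = 37 - 8y + y^2 and MC = 37 - 16y + 3y^2.
AVC is minimized where dAVC/dy = -8 + 2y = 0, at y = 4; min AVC = 37 - 8·4 + 4^2 = €21.
P = €136 exceeds min AVC = €21, so the firm stays open.
Solving P = MC: -99 - 16y + 3y^2 = 0 ⇒ y = -11/3 or 9. On the upward-sloping branch, y* = 9.
Check: AVC at y = 9 is €46 ≤ P, so revenue covers variable cost.
Profit = P·y − TC = 136·9 − 812 = €412.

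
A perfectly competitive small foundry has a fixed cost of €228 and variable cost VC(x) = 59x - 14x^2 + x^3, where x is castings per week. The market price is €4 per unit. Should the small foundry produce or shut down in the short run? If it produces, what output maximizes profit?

Shut down

Variable cost is VC = 59x - 14x^2 + x^3, so AVC = VC/x = 59 - 14x + x^2 and MC = dTC/dx = 59 - 28x + 3x^2.
The AVC parabola has its vertex at x = 14/2 = 7, where AVC = 59 - 14·7 + 7^2 = €10.
P = €4 lies below min AVC = €10; no output level covers variable cost.
Shutting down limits the loss to fixed cost, €228.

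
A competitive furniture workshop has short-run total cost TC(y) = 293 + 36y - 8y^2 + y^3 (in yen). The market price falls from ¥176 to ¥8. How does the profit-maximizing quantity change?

MC = 36 - 16y + 3y^2; the shutdown threshold is min AVC = ¥20 (at y = 4).
At P = ¥176 ≥ min AVC, set P = MC on the rising branch: y = 10.
At P = ¥8 < min AVC = ¥20, price no longer covers variable cost at any output, so the firm shuts down: y = 0.

Output falls from 10 to 0 (the firm shuts down)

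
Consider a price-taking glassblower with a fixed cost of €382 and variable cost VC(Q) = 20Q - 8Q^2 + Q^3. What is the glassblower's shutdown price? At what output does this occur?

€4 per unit, at Q = 4

Short-run supply begins at min AVC. From VC = 20Q - 8Q^2 + Q^3, AVC = 20 - 8Q + Q^2.
dAVC/dQ = -8 + 2Q = 0 gives Q = 4. min AVC = 20 - 8·4 + 4^2 = 4.
So the shutdown price is €4.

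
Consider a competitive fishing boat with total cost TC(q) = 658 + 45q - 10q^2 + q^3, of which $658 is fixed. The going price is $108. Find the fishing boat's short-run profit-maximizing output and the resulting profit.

Profit = -$10 at q = 9

AVC = 45 - 10q + q^2; min AVC = $20 at q = 5. Since P = $108 ≥ min AVC, the firm produces.
With MC = 45 - 20q + 3q^2, P = MC on the upward-sloping part at q* = 9.
TR = 108·9 = 972. TC = 658 + 324 = 982. Profit = 972 − 982 = -$10.
By producing, the firm covers all variable cost plus $648 of fixed cost; shutting down would lose the full $658.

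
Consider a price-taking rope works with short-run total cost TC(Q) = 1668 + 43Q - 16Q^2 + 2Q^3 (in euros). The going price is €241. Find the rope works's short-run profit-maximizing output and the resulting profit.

Profit = -€48 at Q = 9

AVC = 43 - 16Q + 2Q^2; min AVC = €11 at Q = 4. Since P = €241 ≥ min AVC, the firm produces.
With MC = 43 - 32Q + 6Q^2, P = MC on the upward-sloping part at Q* = 9.
TR = 241·9 = 2169. TC = 1668 + 549 = 2217. Profit = 2169 − 2217 = -€48.
That loss of €48 beats the €1668 the firm would lose by shutting down; producing recovers €1620 of fixed cost.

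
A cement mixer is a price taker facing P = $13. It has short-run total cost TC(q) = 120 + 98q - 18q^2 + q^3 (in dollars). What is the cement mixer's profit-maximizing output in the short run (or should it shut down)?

From TC, MC = TC'(q) = 98 - 36q + 3q^2 and AVC = VC/q = 98 - 18q + q^2.
AVC is minimized where dAVC/dq = -18 + 2q = 0, at q = 9; min AVC = 98 - 18·9 + 9^2 = $17.
With P < min AVC ($13 < $17), every unit sold adds to the loss.
Shutting down limits the loss to fixed cost, $120.

Shut down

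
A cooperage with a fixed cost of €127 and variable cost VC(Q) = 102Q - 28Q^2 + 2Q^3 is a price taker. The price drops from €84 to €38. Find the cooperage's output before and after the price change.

Output falls from 9 to 8

MC = 102 - 56Q + 6Q^2; the shutdown threshold is min AVC = €4 (at Q = 7).
With P = €84 above the shutdown price, P = MC gives Q = 9.
At P = €38 ≥ min AVC, set P = MC: Q = 8. The firm stays open but cuts output.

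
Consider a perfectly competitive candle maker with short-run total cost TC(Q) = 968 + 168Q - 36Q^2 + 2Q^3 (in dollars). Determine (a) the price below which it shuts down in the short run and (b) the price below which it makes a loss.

Shutdown price = min AVC. AVC = 168 - 36Q + 2Q^2, with vertex at Q = 9 and minimum $6.
ATC = 968/Q + 168 - 36Q + 2Q^2. Setting dATC/dQ = −968/Q^2 − 36 + 4Q = 0 gives Q = 11 (since 4·11^3 − 36·11^2 = 968).
min ATC = 968/11 + 168 − 36·11 + 2·11^2 = $102. That is the break-even price.
For $6 ≤ P < $102 the firm produces at a loss; below $6 it shuts down.

Shutdown price = $6; break-even price = $102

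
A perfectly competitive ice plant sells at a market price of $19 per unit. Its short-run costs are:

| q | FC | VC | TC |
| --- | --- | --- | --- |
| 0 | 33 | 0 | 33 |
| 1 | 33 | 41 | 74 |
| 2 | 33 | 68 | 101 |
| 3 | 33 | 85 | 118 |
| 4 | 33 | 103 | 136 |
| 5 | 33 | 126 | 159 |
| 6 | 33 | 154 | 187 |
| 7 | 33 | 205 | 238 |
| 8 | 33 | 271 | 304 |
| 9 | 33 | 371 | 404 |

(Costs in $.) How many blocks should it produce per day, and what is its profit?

Compute π = P·q − TC at each output: q=0: -33; q=1: -55; q=2: -63; q=3: -61; q=4: -60; q=5: -64; q=6: -73; q=7: -105; q=8: -152; q=9: -233.
Profit is highest at q = 0. Equivalently, the lowest AVC in the table is 126/5 ≈ $25.20 at q = 5, and P = $19 falls below it — price never covers variable cost, so the firm shuts down and loses only its fixed cost.

q = 0 (shut down); profit = -$33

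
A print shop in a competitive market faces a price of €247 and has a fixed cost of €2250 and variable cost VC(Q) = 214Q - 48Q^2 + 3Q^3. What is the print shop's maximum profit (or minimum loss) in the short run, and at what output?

Profit = -€72 at Q = 11

AVC = 214 - 48Q + 3Q^2 has its minimum €22 at Q = 8; price €247 clears that bar, so the firm operates.
With MC = 214 - 96Q + 9Q^2, P = MC on the upward-sloping part at Q* = 11.
TR = 247·11 = 2717. TC = 2250 + 539 = 2789. Profit = 2717 − 2789 = -€72.
Shutting down would mean losing the fixed cost of €2250, so operating at a loss of €72 is better by €2178.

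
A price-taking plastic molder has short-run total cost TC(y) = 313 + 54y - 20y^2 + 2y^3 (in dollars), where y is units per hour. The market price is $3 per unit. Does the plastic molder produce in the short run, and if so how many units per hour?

Shut down

Variable cost is VC = 54y - 20y^2 + 2y^3, so AVC = VC/y = 54 - 20y + 2y^2 and MC = dTC/dy = 54 - 40y + 6y^2.
The AVC parabola has its vertex at y = 20/4 = 5, where AVC = 54 - 20·5 + 2·5^2 = $4.
Since P = $3 < min AVC = $4, price fails to cover variable cost at any output.
Shutting down limits the loss to fixed cost, $313.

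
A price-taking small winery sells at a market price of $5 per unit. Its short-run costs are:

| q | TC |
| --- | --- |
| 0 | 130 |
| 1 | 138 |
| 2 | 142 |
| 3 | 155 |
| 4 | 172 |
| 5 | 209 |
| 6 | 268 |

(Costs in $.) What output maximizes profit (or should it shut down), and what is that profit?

Profit at each row (π = 5q − TC): q=0: -130; q=1: -133; q=2: -132; q=3: -140; q=4: -152; q=5: -184; q=6: -238.
Profit is highest at q = 0. Equivalently, the lowest AVC in the table is 12/2 ≈ $6 at q = 2, and P = $5 falls below it — price never covers variable cost, so the firm shuts down and loses only its fixed cost.

q = 0 (shut down); profit = -$130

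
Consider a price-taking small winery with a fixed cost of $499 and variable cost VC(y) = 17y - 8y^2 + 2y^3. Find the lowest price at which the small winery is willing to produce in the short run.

The firm shuts down when price falls below the minimum of average variable cost. AVC = VC/y = 17 - 8y + 2y^2.
At the minimum of AVC, MC = AVC. MC = 17 - 16y + 6y^2; setting MC = AVC gives 4y^2 - 8y = 0, so y = 2. min AVC = 9.
The firm shuts down for any P below $9.

$9 per unit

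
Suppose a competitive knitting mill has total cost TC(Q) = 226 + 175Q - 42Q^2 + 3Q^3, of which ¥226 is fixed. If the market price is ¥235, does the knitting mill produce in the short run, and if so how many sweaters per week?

Produce at Q = 10

Variable cost is VC = 175Q - 42Q^2 + 3Q^3, so AVC = VC/Q = 175 - 42Q + 3Q^2 and MC = dTC/dQ = 175 - 84Q + 9Q^2.
AVC is minimized where dAVC/dQ = -42 + 6Q = 0, at Q = 7; min AVC = 175 - 42·7 + 3·7^2 = ¥28.
Because ¥235 ≥ ¥28, revenue can cover variable cost; the firm operates.
Set P = MC: 235 = 175 - 84Q + 9Q^2 → -60 - 84Q + 9Q^2 = 0. The roots are Q = -2/3 and Q = 10; the profit-maximizing output is on the rising part of MC, so Q* = 10.
Check: AVC at Q = 10 is ¥55 ≤ P, so revenue covers variable cost.
Profit = P·Q − TC = 235·10 − 776 = ¥1574.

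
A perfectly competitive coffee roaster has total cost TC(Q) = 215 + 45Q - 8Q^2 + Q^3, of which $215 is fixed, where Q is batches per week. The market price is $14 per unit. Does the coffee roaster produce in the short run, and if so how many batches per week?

Shut down

Strip out fixed cost: VC = 45Q - 8Q^2 + Q^3. Then AVC = 45 - 8Q + Q^2 and MC = 45 - 16Q + 3Q^2.
AVC is minimized where dAVC/dQ = -8 + 2Q = 0, at Q = 4; min AVC = 45 - 8·4 + 4^2 = $29.
With P < min AVC ($14 < $29), every unit sold adds to the loss.
Shutting down limits the loss to fixed cost, $215.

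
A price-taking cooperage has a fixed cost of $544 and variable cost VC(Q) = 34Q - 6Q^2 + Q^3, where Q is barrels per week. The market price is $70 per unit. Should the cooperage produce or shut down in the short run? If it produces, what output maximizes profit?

Variable cost is VC = 34Q - 6Q^2 + Q^3, so AVC = VC/Q = 34 - 6Q + Q^2 and MC = dTC/dQ = 34 - 12Q + 3Q^2.
The AVC parabola has its vertex at Q = 6/2 = 3, where AVC = 34 - 6·3 + 3^2 = $25.
Because $70 ≥ $25, revenue can cover variable cost; the firm operates.
Set P = MC: 70 = 34 - 12Q + 3Q^2 → -36 - 12Q + 3Q^2 = 0. The roots are Q = -2 and Q = 6; the profit-maximizing output is on the rising part of MC, so Q* = 6.
Check: AVC at Q = 6 is $34 ≤ P, so revenue covers variable cost.
Profit = P·Q − TC = 70·6 − 748 = -$328, a loss, but smaller than the $544 fixed cost the firm would lose by shutting down.

Produce at Q = 6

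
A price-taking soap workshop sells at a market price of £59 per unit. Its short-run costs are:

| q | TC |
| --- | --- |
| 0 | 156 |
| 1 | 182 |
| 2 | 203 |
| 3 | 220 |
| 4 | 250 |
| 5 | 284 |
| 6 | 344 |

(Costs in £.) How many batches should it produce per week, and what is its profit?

Profit at each row (π = 59q − TC): q=0: -156; q=1: -123; q=2: -85; q=3: -43; q=4: -14; q=5: 11; q=6: 10.
Profit is maximized at q = 5. AVC there is 128/5 = £25.60 ≤ P, so producing beats shutting down (which would give -£156).

q = 5; profit = £11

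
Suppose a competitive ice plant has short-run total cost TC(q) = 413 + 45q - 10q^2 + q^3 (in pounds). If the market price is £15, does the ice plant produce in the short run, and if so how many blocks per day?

Shut down

Variable cost is VC = 45q - 10q^2 + q^3, so AVC = VC/q = 45 - 10q + q^2 and MC = dTC/dq = 45 - 20q + 3q^2.
The AVC parabola has its vertex at q = 10/2 = 5, where AVC = 45 - 10·5 + 5^2 = £20.
With P < min AVC (£15 < £20), every unit sold adds to the loss.
Best response: produce nothing and absorb the £413 fixed cost.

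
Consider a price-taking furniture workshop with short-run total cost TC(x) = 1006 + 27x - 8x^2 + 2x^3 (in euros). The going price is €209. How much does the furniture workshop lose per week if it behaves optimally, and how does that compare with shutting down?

Profit = -€26 at x = 7

AVC = 27 - 8x + 2x^2 has its minimum €19 at x = 2; price €209 clears that bar, so the firm operates.
With MC = 27 - 16x + 6x^2, P = MC on the upward-sloping part at x* = 7.
TR = 209·7 = 1463. TC = 1006 + 483 = 1489. Profit = 1463 − 1489 = -€26.
By producing, the firm covers all variable cost plus €980 of fixed cost; shutting down would lose the full €1006.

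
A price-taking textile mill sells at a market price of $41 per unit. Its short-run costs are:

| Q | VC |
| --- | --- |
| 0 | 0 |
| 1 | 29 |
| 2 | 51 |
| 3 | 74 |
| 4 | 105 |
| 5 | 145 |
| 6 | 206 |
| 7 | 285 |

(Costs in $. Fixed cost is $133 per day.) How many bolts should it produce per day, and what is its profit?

Tabulate TR − TC: Q=0: -133; Q=1: -121; Q=2: -102; Q=3: -84; Q=4: -74; Q=5: -73; Q=6: -93; Q=7: -131.
Profit is maximized at Q = 5. AVC there is 145/5 = $29 ≤ P, so producing beats shutting down (which would give -$133).

Q = 5; profit = -$73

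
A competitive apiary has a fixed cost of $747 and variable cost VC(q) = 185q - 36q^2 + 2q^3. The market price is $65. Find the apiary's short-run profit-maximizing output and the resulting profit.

AVC = 185 - 36q + 2q^2 has its minimum $23 at q = 9; price $65 clears that bar, so the firm operates.
With MC = 185 - 72q + 6q^2, P = MC on the upward-sloping part at q* = 10.
TR = 65·10 = 650. TC = 747 + 250 = 997. Profit = 650 − 997 = -$347.
Shutting down would mean losing the fixed cost of $747, so operating at a loss of $347 is better by $400.

Profit = -$347 at q = 10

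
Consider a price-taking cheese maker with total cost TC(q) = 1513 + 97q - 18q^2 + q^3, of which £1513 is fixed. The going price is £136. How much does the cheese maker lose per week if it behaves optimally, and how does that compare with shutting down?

AVC = 97 - 18q + q^2; min AVC = £16 at q = 9. Since P = £136 ≥ min AVC, the firm produces.
MC = 97 - 36q + 3q^2. Setting P = MC and taking the root on the rising branch gives q* = 13.
TR = 136·13 = 1768. TC = 1513 + 416 = 1929. Profit = 1768 − 1929 = -£161.
By producing, the firm covers all variable cost plus £1352 of fixed cost; shutting down would lose the full £1513.

Profit = -£161 at q = 13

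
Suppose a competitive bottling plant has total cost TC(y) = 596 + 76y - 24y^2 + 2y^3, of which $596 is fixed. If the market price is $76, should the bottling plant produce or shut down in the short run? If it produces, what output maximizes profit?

Produce at y = 8

From TC, MC = TC'(y) = 76 - 48y + 6y^2 and AVC = VC/y = 76 - 24y + 2y^2.
AVC hits its minimum where MC = AVC, at y = 6, giving min AVC = 76 - 24·6 + 2·6^2 = $4.
P = $76 exceeds min AVC = $4, so the firm stays open.
Solving P = MC: -48y + 6y^2 = 0 ⇒ y = 0 or 8. On the upward-sloping branch, y* = 8.
Check: AVC at y = 8 is $12 ≤ P, so revenue covers variable cost.
Profit = P·y − TC = 76·8 − 692 = -$84, a loss, but smaller than the $596 fixed cost the firm would lose by shutting down.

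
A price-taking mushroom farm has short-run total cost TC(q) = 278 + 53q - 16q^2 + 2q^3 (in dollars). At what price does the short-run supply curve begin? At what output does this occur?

The firm shuts down when price falls below the minimum of average variable cost. AVC = VC/q = 53 - 16q + 2q^2.
At the minimum of AVC, MC = AVC. MC = 53 - 32q + 6q^2; setting MC = AVC gives 4q^2 - 16q = 0, so q = 4. min AVC = 21.
So the shutdown price is $21.

$21 per unit, at q = 4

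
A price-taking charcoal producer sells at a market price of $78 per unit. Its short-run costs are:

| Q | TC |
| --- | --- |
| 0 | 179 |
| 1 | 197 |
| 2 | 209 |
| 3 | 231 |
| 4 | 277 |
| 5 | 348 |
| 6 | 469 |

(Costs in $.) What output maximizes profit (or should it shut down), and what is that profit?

Q = 5; profit = $42

Compute π = P·Q − TC at each output: Q=0: -179; Q=1: -119; Q=2: -53; Q=3: 3; Q=4: 35; Q=5: 42; Q=6: -1.
Profit is maximized at Q = 5. AVC there is 169/5 = $33.80 ≤ P, so producing beats shutting down (which would give -$179).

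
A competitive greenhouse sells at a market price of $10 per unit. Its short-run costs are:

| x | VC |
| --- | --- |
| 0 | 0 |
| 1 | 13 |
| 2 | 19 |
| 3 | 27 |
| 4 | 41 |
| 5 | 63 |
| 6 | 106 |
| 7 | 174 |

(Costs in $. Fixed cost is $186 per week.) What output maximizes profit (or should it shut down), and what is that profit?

Compute π = P·x − TC at each output: x=0: -186; x=1: -189; x=2: -185; x=3: -183; x=4: -187; x=5: -199; x=6: -232; x=7: -290.
Profit is maximized at x = 3. AVC there is 27/3 = $9 ≤ P, so producing beats shutting down (which would give -$186).

x = 3; profit = -$183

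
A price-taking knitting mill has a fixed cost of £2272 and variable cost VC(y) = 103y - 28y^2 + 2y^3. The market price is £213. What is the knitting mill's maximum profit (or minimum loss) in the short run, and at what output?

Profit = -£336 at y = 11

AVC = 103 - 28y + 2y^2 has its minimum £5 at y = 7; price £213 clears that bar, so the firm operates.
MC = 103 - 56y + 6y^2. Setting P = MC and taking the root on the rising branch gives y* = 11.
TR = 213·11 = 2343. TC = 2272 + 407 = 2679. Profit = 2343 − 2679 = -£336.
By producing, the firm covers all variable cost plus £1936 of fixed cost; shutting down would lose the full £2272.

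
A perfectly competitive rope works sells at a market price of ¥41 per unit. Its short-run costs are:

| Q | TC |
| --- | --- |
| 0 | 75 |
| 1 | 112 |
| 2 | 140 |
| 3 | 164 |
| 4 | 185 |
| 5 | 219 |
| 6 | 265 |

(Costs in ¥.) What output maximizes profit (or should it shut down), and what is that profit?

Profit at each row (π = 41Q − TC): Q=0: -75; Q=1: -71; Q=2: -58; Q=3: -41; Q=4: -21; Q=5: -14; Q=6: -19.
Profit is maximized at Q = 5. AVC there is 144/5 = ¥28.80 ≤ P, so producing beats shutting down (which would give -¥75).

Q = 5; profit = -¥14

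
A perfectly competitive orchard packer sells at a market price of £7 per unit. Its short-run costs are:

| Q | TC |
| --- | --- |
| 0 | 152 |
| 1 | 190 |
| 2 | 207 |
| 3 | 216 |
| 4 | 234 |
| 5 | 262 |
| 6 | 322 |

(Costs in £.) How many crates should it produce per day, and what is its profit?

Q = 0 (shut down); profit = -£152

Profit at each row (π = 7Q − TC): Q=0: -152; Q=1: -183; Q=2: -193; Q=3: -195; Q=4: -206; Q=5: -227; Q=6: -280.
Profit is highest at Q = 0. Equivalently, the lowest AVC in the table is 82/4 ≈ £20.50 at Q = 4, and P = £7 falls below it — price never covers variable cost, so the firm shuts down and loses only its fixed cost.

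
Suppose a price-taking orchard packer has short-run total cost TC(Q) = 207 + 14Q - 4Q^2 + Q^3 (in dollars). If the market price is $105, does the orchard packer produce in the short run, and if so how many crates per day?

From TC, MC = TC'(Q) = 14 - 8Q + 3Q^2 and AVC = VC/Q = 14 - 4Q + Q^2.
The AVC parabola has its vertex at Q = 4/2 = 2, where AVC = 14 - 4·2 + 2^2 = $10.
P = $105 exceeds min AVC = $10, so the firm stays open.
Set P = MC: 105 = 14 - 8Q + 3Q^2 → -91 - 8Q + 3Q^2 = 0. The roots are Q = -13/3 and Q = 7; the profit-maximizing output is on the rising part of MC, so Q* = 7.
Check: AVC at Q = 7 is $35 ≤ P, so revenue covers variable cost.
Profit = P·Q − TC = 105·7 − 452 = $283.

Produce at Q = 7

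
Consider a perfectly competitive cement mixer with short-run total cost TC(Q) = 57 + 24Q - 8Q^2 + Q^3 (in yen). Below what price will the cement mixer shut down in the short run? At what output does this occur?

The shutdown price is the minimum of AVC. VC = 24Q - 8Q^2 + Q^3, so AVC = 24 - 8Q + Q^2.
dAVC/dQ = -8 + 2Q = 0 gives Q = 4. min AVC = 24 - 8·4 + 4^2 = 8.
The firm shuts down for any P below ¥8.

¥8 per unit, at Q = 4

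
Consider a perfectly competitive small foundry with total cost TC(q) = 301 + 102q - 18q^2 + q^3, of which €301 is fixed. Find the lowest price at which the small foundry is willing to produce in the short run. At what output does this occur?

The firm shuts down when price falls below the minimum of average variable cost. AVC = VC/q = 102 - 18q + q^2.
dAVC/dq = -18 + 2q = 0 gives q = 9. min AVC = 102 - 18·9 + 9^2 = 21.
The firm shuts down for any P below €21.

€21 per unit, at q = 9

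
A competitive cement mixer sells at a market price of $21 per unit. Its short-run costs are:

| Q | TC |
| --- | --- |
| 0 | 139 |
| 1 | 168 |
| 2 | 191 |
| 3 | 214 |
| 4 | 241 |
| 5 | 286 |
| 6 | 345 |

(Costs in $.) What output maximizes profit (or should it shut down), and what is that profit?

Q = 0 (shut down); profit = -$139

Tabulate TR − TC: Q=0: -139; Q=1: -147; Q=2: -149; Q=3: -151; Q=4: -157; Q=5: -181; Q=6: -219.
Profit is highest at Q = 0. Equivalently, the lowest AVC in the table is 75/3 ≈ $25 at Q = 3, and P = $21 falls below it — price never covers variable cost, so the firm shuts down and loses only its fixed cost.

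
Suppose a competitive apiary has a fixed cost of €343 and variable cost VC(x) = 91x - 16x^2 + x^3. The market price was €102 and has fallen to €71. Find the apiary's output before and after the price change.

MC = 91 - 32x + 3x^2; the shutdown threshold is min AVC = €27 (at x = 8).
At P = €102 ≥ min AVC, set P = MC on the rising branch: x = 11.
At P = €71 ≥ min AVC, set P = MC: x = 10. The firm stays open but cuts output.

Output falls from 11 to 10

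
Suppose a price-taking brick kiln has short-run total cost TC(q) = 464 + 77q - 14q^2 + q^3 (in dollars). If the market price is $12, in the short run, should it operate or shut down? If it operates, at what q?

Shut down

Variable cost is VC = 77q - 14q^2 + q^3, so AVC = VC/q = 77 - 14q + q^2 and MC = dTC/dq = 77 - 28q + 3q^2.
AVC is minimized where dAVC/dq = -14 + 2q = 0, at q = 7; min AVC = 77 - 14·7 + 7^2 = $28.
Since P = $12 < min AVC = $28, price fails to cover variable cost at any output.
Best response: produce nothing and absorb the $464 fixed cost.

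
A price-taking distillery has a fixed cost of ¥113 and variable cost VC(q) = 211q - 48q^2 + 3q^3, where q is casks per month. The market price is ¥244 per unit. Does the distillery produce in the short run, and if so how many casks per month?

Produce at q = 11

Strip out fixed cost: VC = 211q - 48q^2 + 3q^3. Then AVC = 211 - 48q + 3q^2 and MC = 211 - 96q + 9q^2.
AVC hits its minimum where MC = AVC, at q = 8, giving min AVC = 211 - 48·8 + 3·8^2 = ¥19.
Since P = ¥244 ≥ min AVC = ¥19, price covers variable cost and the firm should produce.
P = MC gives -33 - 96q + 9q^2 = 0, with roots -1/3 and 11. Take the larger (rising MC): q* = 11.
Check: AVC at q = 11 is ¥46 ≤ P, so revenue covers variable cost.
Profit = P·q − TC = 244·11 − 619 = ¥2065.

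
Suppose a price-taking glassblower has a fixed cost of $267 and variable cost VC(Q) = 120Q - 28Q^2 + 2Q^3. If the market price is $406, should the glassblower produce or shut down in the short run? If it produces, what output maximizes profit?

Produce at Q = 13

From TC, MC = TC'(Q) = 120 - 56Q + 6Q^2 and AVC = VC/Q = 120 - 28Q + 2Q^2.
The AVC parabola has its vertex at Q = 28/4 = 7, where AVC = 120 - 28·7 + 2·7^2 = $22.
Since P = $406 ≥ min AVC = $22, price covers variable cost and the firm should produce.
Set P = MC: 406 = 120 - 56Q + 6Q^2 → -286 - 56Q + 6Q^2 = 0. The roots are Q = -11/3 and Q = 13; the profit-maximizing output is on the rising part of MC, so Q* = 13.
Check: AVC at Q = 13 is $94 ≤ P, so revenue covers variable cost.
Profit = P·Q − TC = 406·13 − 1489 = $3789.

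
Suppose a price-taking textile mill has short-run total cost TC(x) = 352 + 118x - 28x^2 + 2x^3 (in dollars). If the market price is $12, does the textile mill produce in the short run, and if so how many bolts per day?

From TC, MC = TC'(x) = 118 - 56x + 6x^2 and AVC = VC/x = 118 - 28x + 2x^2.
AVC hits its minimum where MC = AVC, at x = 7, giving min AVC = 118 - 28·7 + 2·7^2 = $20.
Since P = $12 < min AVC = $20, price fails to cover variable cost at any output.
The firm minimizes its loss by shutting down and losing only its fixed cost of $352.

Shut down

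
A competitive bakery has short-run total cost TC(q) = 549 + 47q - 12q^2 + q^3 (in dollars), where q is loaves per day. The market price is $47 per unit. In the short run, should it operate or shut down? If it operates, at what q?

Strip out fixed cost: VC = 47q - 12q^2 + q^3. Then AVC = 47 - 12q + q^2 and MC = 47 - 24q + 3q^2.
AVC hits its minimum where MC = AVC, at q = 6, giving min AVC = 47 - 12·6 + 6^2 = $11.
P = $47 exceeds min AVC = $11, so the firm stays open.
P = MC gives -24q + 3q^2 = 0, with roots 0 and 8. Take the larger (rising MC): q* = 8.
Check: AVC at q = 8 is $15 ≤ P, so revenue covers variable cost.
Profit = P·q − TC = 47·8 − 669 = -$293, a loss, but smaller than the $549 fixed cost the firm would lose by shutting down.

Produce at q = 8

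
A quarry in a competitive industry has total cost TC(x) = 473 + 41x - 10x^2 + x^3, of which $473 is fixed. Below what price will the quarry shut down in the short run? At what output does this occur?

The firm shuts down when price falls below the minimum of average variable cost. AVC = VC/x = 41 - 10x + x^2.
At the minimum of AVC, MC = AVC. MC = 41 - 20x + 3x^2; setting MC = AVC gives 2x^2 - 10x = 0, so x = 5. min AVC = 16.
So the shutdown price is $16.

$16 per unit, at x = 5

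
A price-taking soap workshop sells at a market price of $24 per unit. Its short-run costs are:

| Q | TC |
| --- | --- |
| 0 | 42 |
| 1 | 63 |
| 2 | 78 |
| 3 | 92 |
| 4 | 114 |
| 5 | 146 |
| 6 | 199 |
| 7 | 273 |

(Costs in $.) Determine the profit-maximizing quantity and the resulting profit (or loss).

Q = 4; profit = -$18

Compute π = P·Q − TC at each output: Q=0: -42; Q=1: -39; Q=2: -30; Q=3: -20; Q=4: -18; Q=5: -26; Q=6: -55; Q=7: -105.
Profit is maximized at Q = 4. AVC there is 72/4 = $18 ≤ P, so producing beats shutting down (which would give -$42).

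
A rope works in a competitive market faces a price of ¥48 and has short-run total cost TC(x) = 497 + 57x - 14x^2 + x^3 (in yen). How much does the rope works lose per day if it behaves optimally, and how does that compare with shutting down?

Profit = -¥173 at x = 9

AVC = 57 - 14x + x^2; min AVC = ¥8 at x = 7. Since P = ¥48 ≥ min AVC, the firm produces.
MC = 57 - 28x + 3x^2. Setting P = MC and taking the root on the rising branch gives x* = 9.
TR = 48·9 = 432. TC = 497 + 108 = 605. Profit = 432 − 605 = -¥173.
By producing, the firm covers all variable cost plus ¥324 of fixed cost; shutting down would lose the full ¥497.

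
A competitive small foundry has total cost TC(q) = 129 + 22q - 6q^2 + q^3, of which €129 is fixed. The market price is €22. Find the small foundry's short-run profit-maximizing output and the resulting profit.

AVC = 22 - 6q + q^2; min AVC = €13 at q = 3. Since P = €22 ≥ min AVC, the firm produces.
MC = 22 - 12q + 3q^2. Setting P = MC and taking the root on the rising branch gives q* = 4.
TR = 22·4 = 88. TC = 129 + 56 = 185. Profit = 88 − 185 = -€97.
By producing, the firm covers all variable cost plus €32 of fixed cost; shutting down would lose the full €129.

Profit = -€97 at q = 4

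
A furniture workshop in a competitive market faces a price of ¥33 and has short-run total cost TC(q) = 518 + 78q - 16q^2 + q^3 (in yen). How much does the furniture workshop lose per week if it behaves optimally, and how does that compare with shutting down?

AVC = 78 - 16q + q^2; min AVC = ¥14 at q = 8. Since P = ¥33 ≥ min AVC, the firm produces.
MC = 78 - 32q + 3q^2. Setting P = MC and taking the root on the rising branch gives q* = 9.
TR = 33·9 = 297. TC = 518 + 135 = 653. Profit = 297 − 653 = -¥356.
That loss of ¥356 beats the ¥518 the firm would lose by shutting down; producing recovers ¥162 of fixed cost.

Profit = -¥356 at q = 9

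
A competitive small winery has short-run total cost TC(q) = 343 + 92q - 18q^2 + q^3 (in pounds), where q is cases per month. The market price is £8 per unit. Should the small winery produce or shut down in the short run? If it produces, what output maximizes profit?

Strip out fixed cost: VC = 92q - 18q^2 + q^3. Then AVC = 92 - 18q + q^2 and MC = 92 - 36q + 3q^2.
AVC hits its minimum where MC = AVC, at q = 9, giving min AVC = 92 - 18·9 + 9^2 = £11.
Since P = £8 < min AVC = £11, price fails to cover variable cost at any output.
Best response: produce nothing and absorb the £343 fixed cost.

Shut down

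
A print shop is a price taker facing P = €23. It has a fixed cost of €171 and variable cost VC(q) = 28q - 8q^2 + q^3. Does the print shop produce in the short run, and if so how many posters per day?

Produce at q = 5

Variable cost is VC = 28q - 8q^2 + q^3, so AVC = VC/q = 28 - 8q + q^2 and MC = dTC/dq = 28 - 16q + 3q^2.
AVC hits its minimum where MC = AVC, at q = 4, giving min AVC = 28 - 8·4 + 4^2 = €12.
P = €23 exceeds min AVC = €12, so the firm stays open.
P = MC gives 5 - 16q + 3q^2 = 0, with roots 1/3 and 5. Take the larger (rising MC): q* = 5.
Check: AVC at q = 5 is €13 ≤ P, so revenue covers variable cost.
Profit = P·q − TC = 23·5 − 236 = -€121, a loss, but smaller than the €171 fixed cost the firm would lose by shutting down.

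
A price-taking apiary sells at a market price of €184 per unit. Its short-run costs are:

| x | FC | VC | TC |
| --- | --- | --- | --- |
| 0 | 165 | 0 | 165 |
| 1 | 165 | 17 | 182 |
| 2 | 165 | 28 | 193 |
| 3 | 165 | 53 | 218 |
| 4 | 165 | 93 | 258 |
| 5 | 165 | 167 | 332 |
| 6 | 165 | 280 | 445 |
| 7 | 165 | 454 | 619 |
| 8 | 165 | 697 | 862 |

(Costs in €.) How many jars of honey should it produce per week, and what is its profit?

x = 7; profit = €669

Compute π = P·x − TC at each output: x=0: -165; x=1: 2; x=2: 175; x=3: 334; x=4: 478; x=5: 588; x=6: 659; x=7: 669; x=8: 610.
Profit is maximized at x = 7. AVC there is 454/7 = €64.86 ≤ P, so producing beats shutting down (which would give -€165).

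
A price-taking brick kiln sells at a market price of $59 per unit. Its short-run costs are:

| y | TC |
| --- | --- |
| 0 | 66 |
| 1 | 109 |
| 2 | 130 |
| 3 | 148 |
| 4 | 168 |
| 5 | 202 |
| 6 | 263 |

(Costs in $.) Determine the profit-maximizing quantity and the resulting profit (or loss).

Profit at each row (π = 59y − TC): y=0: -66; y=1: -50; y=2: -12; y=3: 29; y=4: 68; y=5: 93; y=6: 91.
Profit is maximized at y = 5. AVC there is 136/5 = $27.20 ≤ P, so producing beats shutting down (which would give -$66).

y = 5; profit = $93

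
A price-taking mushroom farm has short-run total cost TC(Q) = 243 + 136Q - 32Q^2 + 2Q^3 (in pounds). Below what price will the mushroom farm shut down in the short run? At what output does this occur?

The firm shuts down when price falls below the minimum of average variable cost. AVC = VC/Q = 136 - 32Q + 2Q^2.
dAVC/dQ = -32 + 4Q = 0 gives Q = 8. min AVC = 136 - 32·8 + 2·8^2 = 8.
The firm shuts down for any P below £8.

£8 per unit, at Q = 8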